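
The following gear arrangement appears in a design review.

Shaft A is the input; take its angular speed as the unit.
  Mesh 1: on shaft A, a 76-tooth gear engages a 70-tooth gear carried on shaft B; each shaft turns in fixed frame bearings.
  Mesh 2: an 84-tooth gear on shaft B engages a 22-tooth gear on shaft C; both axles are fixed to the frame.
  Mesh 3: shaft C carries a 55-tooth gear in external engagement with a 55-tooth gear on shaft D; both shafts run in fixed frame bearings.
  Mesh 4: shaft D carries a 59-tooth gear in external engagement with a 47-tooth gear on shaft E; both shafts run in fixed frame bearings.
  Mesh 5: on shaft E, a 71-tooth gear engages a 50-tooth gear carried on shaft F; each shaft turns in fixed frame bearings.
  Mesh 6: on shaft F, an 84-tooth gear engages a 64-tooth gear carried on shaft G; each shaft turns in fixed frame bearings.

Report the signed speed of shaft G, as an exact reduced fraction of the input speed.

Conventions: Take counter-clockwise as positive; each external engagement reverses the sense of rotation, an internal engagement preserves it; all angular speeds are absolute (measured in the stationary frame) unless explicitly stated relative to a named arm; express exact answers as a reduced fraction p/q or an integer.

5014233/517000

6-mesh fixed-axis compound train (all bearings frame-fixed)
mesh 1 [76T→70T]: |ω|/ω_in = 1×76/70 = 38/35, sense flips to −
mesh 2 [84T→22T]: |ω|/ω_in = (38/35)×84/22 = 228/55, sense flips to +
mesh 3 [55T→55T]: |ω|/ω_in = (228/55)×55/55 = 228/55, sense flips to −
mesh 4 [59T→47T]: |ω|/ω_in = (228/55)×59/47 = 13452/2585, sense flips to +
mesh 5 [71T→50T]: |ω|/ω_in = (13452/2585)×71/50 = 477546/64625, sense flips to −
mesh 6 [84T→64T]: |ω|/ω_in = (477546/64625)×84/64 = 5014233/517000, sense flips to +
signed output speed (× input speed) = 5014233/517000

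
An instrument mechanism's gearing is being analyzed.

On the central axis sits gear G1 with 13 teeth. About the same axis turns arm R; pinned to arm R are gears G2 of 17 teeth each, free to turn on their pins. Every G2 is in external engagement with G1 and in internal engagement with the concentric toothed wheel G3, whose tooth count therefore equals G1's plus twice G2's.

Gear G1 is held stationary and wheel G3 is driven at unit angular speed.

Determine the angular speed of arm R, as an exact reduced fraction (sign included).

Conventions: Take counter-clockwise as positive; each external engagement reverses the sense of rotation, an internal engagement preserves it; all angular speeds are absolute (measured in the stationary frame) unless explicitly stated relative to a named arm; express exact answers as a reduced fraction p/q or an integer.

47/60

class = planetary set [G3 = 13+2·17 = 47; Willis about the carrier]
ring teeth: 13 + 2·17 = 47
13(ω_sun−ω_arm) = −47(ω_ring−ω_arm),  ω_sun = 0, ω_ring = 1
13(0−ω_arm) = −47(1−ω_arm)  ⇒  60·ω_arm = 47  ⇒  ω_arm = 47/60
exact speed ratio = 47/60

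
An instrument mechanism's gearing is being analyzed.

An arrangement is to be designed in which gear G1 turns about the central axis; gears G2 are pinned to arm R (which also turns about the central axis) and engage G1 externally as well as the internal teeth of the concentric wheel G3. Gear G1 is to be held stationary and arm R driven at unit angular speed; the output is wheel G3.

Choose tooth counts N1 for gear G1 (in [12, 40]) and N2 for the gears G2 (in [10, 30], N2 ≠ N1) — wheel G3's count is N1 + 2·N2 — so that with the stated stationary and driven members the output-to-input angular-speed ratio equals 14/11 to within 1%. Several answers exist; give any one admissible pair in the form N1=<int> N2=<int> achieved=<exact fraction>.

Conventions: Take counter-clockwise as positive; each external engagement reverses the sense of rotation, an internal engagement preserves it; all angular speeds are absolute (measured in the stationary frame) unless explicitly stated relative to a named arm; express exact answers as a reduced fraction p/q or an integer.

N1=12 N2=16 achieved=14/11

design class (target 14/11): planetary set
Willis with ω_sun = 0: ω_ring/ω_arm = (N1+N3)/N3; set equal to 14/11  ⇒  N3/N1 = 1/(14/11 − 1) = 11/3
N3 = N1 + 2·N2  ⇒  N2/N1 = (N3/N1 − 1)/2 = (11/3 − 1)/2 = 4/3
smallest multiple with N1 ≥ 12 and N2 ≥ 10: k = 4  ⇒  N1 = 4·3 = 12, N2 = 4·4 = 16 (N1 ≤ 40, N2 ≤ 30, N2 ≠ N1 ✓), N3 = 12 + 2·16 = 44
check: (N1+N3)/N3 with N1 = 12, N3 = 44 gives 14/11; |achieved − target| = 0 ≤ 7/550 ✓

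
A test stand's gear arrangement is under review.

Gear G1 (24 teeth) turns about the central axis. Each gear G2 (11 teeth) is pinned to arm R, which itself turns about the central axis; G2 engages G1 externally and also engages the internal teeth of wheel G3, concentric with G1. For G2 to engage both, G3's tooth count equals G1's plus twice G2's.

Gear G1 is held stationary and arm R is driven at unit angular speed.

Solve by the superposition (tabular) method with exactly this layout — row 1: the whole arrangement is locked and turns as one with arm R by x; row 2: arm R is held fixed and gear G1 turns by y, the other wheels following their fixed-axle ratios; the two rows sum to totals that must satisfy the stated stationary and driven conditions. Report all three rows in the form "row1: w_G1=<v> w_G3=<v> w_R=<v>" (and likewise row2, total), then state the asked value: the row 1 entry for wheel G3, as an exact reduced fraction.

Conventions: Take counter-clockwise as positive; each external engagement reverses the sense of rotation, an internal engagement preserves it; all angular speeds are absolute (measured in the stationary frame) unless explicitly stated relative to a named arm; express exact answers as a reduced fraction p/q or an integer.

row1: w_G1=1 w_G3=1 w_R=1
row2: w_G1=-1 w_G3=12/23 w_R=0
total: w_G1=0 w_G3=35/23 w_R=1
asked value: 1

topology: planetary set — G1 24T / G2 11T / G3 46T, arm = carrier (Willis)
superposition row 1 [locked train]: every member turns x
row 2 — arm fixed, fixed-axis ratios: sun y, ring −(24/46)·y, arm 0
boundary: total ω_sun = x + y = 0 and total ω_arm = x = 1  ⇒  y = -1, x = 1
row 2 ring = −(24/46)·(-1) = 12/23
totals (row 1 + row 2): sun 1 + (-1) = 0, ring 1 + 12/23 = 35/23, arm 1 + 0 = 1
asked cell (row1, ring) = 1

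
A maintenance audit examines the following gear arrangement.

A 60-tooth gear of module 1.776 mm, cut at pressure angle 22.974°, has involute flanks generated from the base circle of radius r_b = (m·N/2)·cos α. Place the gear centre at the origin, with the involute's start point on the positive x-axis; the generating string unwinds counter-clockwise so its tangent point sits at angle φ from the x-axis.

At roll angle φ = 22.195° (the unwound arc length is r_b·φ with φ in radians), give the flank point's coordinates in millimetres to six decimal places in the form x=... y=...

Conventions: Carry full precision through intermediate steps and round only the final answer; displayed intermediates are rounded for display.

single-mesh involute tooth geometry (60T wheel at module 1.776)
pitch radius r_p = m·N/2 = 1.776·60/2 = 53.280000
base radius r_b = r_p·cos α = 53.280000·cos 22.974° = 49.053941
roll angle φ = 22.195° = 0.38737583 rad
x = r_b·(cos φ + φ·sin φ) = 52.597531
y = r_b·(sin φ − φ·cos φ) = 0.936309

x=52.597531 y=0.936309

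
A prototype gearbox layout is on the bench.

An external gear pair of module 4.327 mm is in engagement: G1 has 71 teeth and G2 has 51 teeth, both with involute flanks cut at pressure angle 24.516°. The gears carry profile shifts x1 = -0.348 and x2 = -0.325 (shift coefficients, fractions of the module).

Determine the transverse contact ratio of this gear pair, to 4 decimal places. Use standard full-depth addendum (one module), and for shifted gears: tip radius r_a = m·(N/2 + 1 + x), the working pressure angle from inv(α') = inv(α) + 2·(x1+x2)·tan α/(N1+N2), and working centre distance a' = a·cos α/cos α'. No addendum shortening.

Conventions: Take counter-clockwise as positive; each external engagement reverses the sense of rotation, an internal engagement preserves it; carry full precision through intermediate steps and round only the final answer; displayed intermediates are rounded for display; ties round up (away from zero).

recognized (one external pair, fixed centres): single-mesh tooth geometry, m = 4.327, N1 = 71, N2 = 51
base radii: r_b1 = 139.759992, r_b2 = 100.390980
tip radii: r_a1 = 156.429704, r_a2 = 113.259225
inv(α') = inv(24.516°) + 2·(-0.348-0.325)·tan α/(71+51) = 0.02314698  ⇒  α' = 23.03108°
a' = a·cos α / cos α' = 263.9470·cos 24.516°/cos 23.03108° = 260.950626
action lengths: √(r_a1²−r_b1²) = 70.266613, √(r_a2²−r_b2²) = 52.433798
base pitch p_b = π·m·cos α = 12.368140
CR = (70.266613 + 52.433798 − 260.950626·sin 23.03108°)/12.368140 = 1.666264
contact ratio ≈ 1.6663

1.6663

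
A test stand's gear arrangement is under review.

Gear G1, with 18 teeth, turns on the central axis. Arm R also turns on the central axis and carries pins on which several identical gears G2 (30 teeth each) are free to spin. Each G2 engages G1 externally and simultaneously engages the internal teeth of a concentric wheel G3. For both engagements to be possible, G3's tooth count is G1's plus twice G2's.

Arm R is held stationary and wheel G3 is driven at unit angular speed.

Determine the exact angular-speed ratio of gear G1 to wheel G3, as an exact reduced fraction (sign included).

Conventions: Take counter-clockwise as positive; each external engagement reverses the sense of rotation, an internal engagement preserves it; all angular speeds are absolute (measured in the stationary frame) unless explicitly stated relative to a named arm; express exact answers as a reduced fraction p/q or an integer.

-13/3

topology: planetary set — G1 18T / G2 30T / G3 78T, arm = carrier (Willis)
ring teeth: 18 + 2·30 = 78
18(ω_sun−ω_arm) = −78(ω_ring−ω_arm),  ω_arm = 0, ω_ring = 1
ω_sun = 0 − (78/18)(1−0) = -13/3
ω_out/ω_in = -13/3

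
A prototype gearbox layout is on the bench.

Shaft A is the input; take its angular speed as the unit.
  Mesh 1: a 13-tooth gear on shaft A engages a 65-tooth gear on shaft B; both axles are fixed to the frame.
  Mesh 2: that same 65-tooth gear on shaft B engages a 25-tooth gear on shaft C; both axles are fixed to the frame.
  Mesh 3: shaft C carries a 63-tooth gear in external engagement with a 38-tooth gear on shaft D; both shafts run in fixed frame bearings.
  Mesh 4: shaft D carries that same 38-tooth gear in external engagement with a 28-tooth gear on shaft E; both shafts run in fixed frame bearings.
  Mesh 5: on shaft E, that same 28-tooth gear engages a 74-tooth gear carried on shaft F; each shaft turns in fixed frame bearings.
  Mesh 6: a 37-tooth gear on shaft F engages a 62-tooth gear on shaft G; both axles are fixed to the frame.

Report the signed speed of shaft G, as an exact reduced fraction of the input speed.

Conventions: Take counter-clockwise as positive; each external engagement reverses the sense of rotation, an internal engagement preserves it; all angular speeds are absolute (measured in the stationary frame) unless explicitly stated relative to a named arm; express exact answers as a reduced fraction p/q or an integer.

6-mesh fixed-axis compound train (all bearings frame-fixed)
mesh 1 [13T→65T]: |ω|/ω_in = 1×13/65 = 1/5, sense flips to −
mesh 2 [65T→25T]: |ω|/ω_in = (1/5)×65/25 = 13/25, sense flips to +
mesh 3 [63T→38T]: |ω|/ω_in = (13/25)×63/38 = 819/950, sense flips to −
mesh 4 [38T→28T]: |ω|/ω_in = (819/950)×38/28 = 117/100, sense flips to +
mesh 5 [28T→74T]: |ω|/ω_in = (117/100)×28/74 = 819/1850, sense flips to −
mesh 6 [37T→62T]: |ω|/ω_in = (819/1850)×37/62 = 819/3100, sense flips to +
signed output speed (× input speed) = 819/3100

819/3100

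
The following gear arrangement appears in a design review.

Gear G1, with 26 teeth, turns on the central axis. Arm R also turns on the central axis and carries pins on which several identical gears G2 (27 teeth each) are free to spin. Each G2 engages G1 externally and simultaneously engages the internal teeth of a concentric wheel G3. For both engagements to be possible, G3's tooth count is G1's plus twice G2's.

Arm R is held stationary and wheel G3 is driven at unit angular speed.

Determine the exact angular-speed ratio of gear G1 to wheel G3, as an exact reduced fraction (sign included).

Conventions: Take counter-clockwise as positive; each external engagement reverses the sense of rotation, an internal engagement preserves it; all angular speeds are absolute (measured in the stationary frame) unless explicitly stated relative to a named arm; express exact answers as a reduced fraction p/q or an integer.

planetary set (26T centre, 27T on arm, 80T internal) — Willis relation
ring teeth: 26 + 2·27 = 80
26(ω_sun−ω_arm) = −80(ω_ring−ω_arm),  ω_arm = 0, ω_ring = 1
ω_sun = 0 − (80/26)(1−0) = -40/13
ω_out/ω_in = -40/13

-40/13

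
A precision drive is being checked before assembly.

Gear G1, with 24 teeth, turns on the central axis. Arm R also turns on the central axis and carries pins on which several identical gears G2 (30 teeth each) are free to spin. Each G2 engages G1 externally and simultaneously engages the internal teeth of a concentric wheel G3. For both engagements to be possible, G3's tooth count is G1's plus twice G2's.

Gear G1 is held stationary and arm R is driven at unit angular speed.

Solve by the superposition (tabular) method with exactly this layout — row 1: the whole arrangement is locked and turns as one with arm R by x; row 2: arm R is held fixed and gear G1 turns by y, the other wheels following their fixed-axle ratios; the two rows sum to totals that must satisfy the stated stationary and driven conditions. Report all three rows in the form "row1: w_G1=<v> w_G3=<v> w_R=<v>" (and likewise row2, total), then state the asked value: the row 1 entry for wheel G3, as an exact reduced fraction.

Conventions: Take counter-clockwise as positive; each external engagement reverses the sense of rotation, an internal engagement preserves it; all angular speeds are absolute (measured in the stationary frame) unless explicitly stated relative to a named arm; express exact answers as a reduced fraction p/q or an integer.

class = planetary set [G3 = 24+2·30 = 84; Willis about the carrier]
row 1 (train locked, turned with arm): all members turn x
row 2 — arm fixed, fixed-axis ratios: sun y, ring −(24/84)·y, arm 0
boundary: total ω_sun = x + y = 0 and total ω_arm = x = 1  ⇒  y = -1, x = 1
row 2 ring = −(24/84)·(-1) = 2/7
totals (row 1 + row 2): sun 1 + (-1) = 0, ring 1 + 2/7 = 9/7, arm 1 + 0 = 1
asked cell (row1, ring) = 1

row1: w_G1=1 w_G3=1 w_R=1
row2: w_G1=-1 w_G3=2/7 w_R=0
total: w_G1=0 w_G3=9/7 w_R=1
asked value: 1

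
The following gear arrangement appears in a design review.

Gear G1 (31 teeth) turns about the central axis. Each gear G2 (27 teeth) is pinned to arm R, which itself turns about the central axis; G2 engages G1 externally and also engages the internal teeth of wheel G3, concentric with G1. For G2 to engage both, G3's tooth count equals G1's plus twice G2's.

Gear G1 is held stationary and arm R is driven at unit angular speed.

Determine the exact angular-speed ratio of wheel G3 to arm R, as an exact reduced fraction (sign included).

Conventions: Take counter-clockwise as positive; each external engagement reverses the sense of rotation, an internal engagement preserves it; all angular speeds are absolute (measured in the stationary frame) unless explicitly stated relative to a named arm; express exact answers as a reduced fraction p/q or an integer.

116/85

topology: planetary set — G1 31T / G2 27T / G3 85T, arm = carrier (Willis)
ring teeth: 31 + 2·27 = 85
31(ω_sun−ω_arm) = −85(ω_ring−ω_arm),  ω_sun = 0, ω_arm = 1
ω_ring = 1 − (31/85)(0−1) = 116/85
ω_out/ω_in = 116/85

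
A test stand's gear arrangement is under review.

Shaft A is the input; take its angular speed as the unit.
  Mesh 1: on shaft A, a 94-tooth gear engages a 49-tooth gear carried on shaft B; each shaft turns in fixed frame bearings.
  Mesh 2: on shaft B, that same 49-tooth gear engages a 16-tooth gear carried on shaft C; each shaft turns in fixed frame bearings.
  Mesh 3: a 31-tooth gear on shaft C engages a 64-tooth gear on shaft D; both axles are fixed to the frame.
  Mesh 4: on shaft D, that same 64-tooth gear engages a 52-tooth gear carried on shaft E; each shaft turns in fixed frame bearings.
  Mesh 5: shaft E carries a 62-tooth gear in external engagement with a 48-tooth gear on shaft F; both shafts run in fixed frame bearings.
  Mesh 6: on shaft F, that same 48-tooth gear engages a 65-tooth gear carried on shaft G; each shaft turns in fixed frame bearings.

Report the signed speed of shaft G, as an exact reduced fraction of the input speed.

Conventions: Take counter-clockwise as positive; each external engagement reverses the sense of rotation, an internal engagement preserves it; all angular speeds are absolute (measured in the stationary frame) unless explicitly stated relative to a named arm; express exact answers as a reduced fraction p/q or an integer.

6-mesh fixed-axis compound train (all bearings frame-fixed)
mesh 1 [94T→49T]: |ω|/ω_in = 1×94/49 = 94/49, sense flips to −
mesh 2 [49T→16T]: |ω|/ω_in = (94/49)×49/16 = 47/8, sense flips to +
mesh 3 [31T→64T]: |ω|/ω_in = (47/8)×31/64 = 1457/512, sense flips to −
mesh 4 [64T→52T]: |ω|/ω_in = (1457/512)×64/52 = 1457/416, sense flips to +
mesh 5 [62T→48T]: |ω|/ω_in = (1457/416)×62/48 = 45167/9984, sense flips to −
mesh 6 [48T→65T]: |ω|/ω_in = (45167/9984)×48/65 = 45167/13520, sense flips to +
signed output speed (× input speed) = 45167/13520

45167/13520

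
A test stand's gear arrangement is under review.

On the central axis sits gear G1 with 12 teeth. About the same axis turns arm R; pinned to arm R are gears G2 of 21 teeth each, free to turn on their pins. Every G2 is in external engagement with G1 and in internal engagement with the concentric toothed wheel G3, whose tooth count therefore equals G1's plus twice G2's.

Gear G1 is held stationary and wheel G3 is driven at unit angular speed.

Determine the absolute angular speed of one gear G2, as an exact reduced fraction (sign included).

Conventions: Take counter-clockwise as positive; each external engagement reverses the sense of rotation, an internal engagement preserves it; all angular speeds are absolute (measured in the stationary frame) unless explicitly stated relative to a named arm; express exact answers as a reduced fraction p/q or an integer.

9/7

recognized (axles ride arm R): planetary set, 12/21/54 teeth
ring teeth: 12 + 2·21 = 54
12(ω_sun−ω_arm) = −54(ω_ring−ω_arm),  ω_sun = 0, ω_ring = 1
12(0−ω_arm) = −54(1−ω_arm)  ⇒  66·ω_arm = 54  ⇒  ω_arm = 9/11
sun–planet mesh: 12·(0−9/11) = −21·(ω_p−ω_arm)  ⇒  ω_p−ω_arm = 36/77
ω_p = 9/11 + 36/77 = 9/7
exact speed ratio = 9/7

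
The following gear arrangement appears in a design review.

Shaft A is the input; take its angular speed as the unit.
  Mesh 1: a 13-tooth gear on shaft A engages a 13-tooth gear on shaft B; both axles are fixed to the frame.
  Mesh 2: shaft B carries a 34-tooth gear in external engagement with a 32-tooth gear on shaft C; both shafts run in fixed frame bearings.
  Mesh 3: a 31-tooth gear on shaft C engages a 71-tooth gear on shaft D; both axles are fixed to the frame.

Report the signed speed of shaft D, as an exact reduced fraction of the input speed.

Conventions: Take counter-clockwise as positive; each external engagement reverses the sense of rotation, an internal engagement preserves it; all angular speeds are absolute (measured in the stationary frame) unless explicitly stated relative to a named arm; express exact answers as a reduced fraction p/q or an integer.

3-mesh fixed-axis compound train (all bearings frame-fixed)
mesh 1 [13T→13T]: |ω|/ω_in = 1×13/13 = 1, sense flips to −
mesh 2 [34T→32T]: |ω|/ω_in = 1×34/32 = 17/16, sense flips to +
mesh 3 [31T→71T]: |ω|/ω_in = (17/16)×31/71 = 527/1136, sense flips to −
signed output speed (× input speed) = -527/1136

-527/1136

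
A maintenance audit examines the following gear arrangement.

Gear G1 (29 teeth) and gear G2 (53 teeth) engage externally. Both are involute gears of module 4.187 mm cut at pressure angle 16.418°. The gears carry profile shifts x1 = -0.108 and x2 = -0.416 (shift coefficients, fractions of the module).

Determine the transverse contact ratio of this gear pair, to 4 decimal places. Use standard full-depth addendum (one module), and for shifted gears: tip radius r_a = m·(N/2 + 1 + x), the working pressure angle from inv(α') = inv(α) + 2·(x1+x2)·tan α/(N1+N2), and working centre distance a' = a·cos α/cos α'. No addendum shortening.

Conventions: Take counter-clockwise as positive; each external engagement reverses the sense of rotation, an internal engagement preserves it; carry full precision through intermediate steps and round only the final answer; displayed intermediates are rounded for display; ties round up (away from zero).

single-mesh involute tooth geometry (29T engaging 53T at module 4.187)
base radii: r_b1 = 58.236002, r_b2 = 106.431315
tip radii: r_a1 = 64.446304, r_a2 = 113.400708
inv(α') = inv(16.418°) + 2·(-0.108-0.416)·tan α/(29+53) = 0.00434339  ⇒  α' = 13.38373°
a' = a·cos α / cos α' = 171.6670·cos 16.418°/cos 13.38373° = 169.264255
action lengths: √(r_a1²−r_b1²) = 27.602430, √(r_a2²−r_b2²) = 39.141996
base pitch p_b = π·m·cos α = 12.617503
CR = (27.602430 + 39.141996 − 169.264255·sin 13.38373°)/12.617503 = 2.184628
contact ratio ≈ 2.1846

2.1846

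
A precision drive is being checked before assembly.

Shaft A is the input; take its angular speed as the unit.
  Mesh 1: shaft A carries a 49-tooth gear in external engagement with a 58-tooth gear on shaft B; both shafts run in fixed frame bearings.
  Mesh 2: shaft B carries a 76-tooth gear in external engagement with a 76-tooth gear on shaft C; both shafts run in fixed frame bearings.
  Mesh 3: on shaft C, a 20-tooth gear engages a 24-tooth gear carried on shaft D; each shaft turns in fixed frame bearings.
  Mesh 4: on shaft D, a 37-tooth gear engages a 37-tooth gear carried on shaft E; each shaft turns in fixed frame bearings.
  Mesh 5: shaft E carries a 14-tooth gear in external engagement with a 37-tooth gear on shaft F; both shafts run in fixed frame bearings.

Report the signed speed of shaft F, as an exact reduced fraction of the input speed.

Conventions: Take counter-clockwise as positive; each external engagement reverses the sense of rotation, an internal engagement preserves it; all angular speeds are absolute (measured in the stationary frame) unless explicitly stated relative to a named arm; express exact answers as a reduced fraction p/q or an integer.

-1715/6438

5-mesh fixed-axis compound train (all bearings frame-fixed)
mesh 1 [49T→58T]: |ω|/ω_in = 1×49/58 = 49/58, sense flips to −
mesh 2 [76T→76T]: |ω|/ω_in = (49/58)×76/76 = 49/58, sense flips to +
mesh 3 [20T→24T]: |ω|/ω_in = (49/58)×20/24 = 245/348, sense flips to −
mesh 4 [37T→37T]: |ω|/ω_in = (245/348)×37/37 = 245/348, sense flips to +
mesh 5 [14T→37T]: |ω|/ω_in = (245/348)×14/37 = 1715/6438, sense flips to −
signed output speed (× input speed) = -1715/6438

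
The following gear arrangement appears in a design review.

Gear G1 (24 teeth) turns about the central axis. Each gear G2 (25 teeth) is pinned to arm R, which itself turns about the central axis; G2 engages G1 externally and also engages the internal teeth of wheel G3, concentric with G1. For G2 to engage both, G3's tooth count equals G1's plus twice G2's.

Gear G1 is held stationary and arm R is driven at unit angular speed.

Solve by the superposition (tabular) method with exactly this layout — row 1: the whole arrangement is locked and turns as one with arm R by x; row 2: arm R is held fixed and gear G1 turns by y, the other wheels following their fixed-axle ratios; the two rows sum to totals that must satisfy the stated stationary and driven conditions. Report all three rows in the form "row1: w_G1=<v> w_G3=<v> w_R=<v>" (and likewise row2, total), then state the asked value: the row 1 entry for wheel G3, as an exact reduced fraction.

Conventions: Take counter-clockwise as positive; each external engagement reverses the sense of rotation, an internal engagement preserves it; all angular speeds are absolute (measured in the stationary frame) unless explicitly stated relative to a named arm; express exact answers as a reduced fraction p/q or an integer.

row1: w_G1=1 w_G3=1 w_R=1
row2: w_G1=-1 w_G3=12/37 w_R=0
total: w_G1=0 w_G3=49/37 w_R=1
asked value: 1

topology: planetary set — G1 24T / G2 25T / G3 74T, arm = carrier (Willis)
superposition row 1 [locked train]: every member turns x
row 2 — arm fixed, fixed-axis ratios: sun y, ring −(24/74)·y, arm 0
boundary: total ω_sun = x + y = 0 and total ω_arm = x = 1  ⇒  y = -1, x = 1
row 2 ring = −(24/74)·(-1) = 12/37
totals (row 1 + row 2): sun 1 + (-1) = 0, ring 1 + 12/37 = 49/37, arm 1 + 0 = 1
asked cell (row1, ring) = 1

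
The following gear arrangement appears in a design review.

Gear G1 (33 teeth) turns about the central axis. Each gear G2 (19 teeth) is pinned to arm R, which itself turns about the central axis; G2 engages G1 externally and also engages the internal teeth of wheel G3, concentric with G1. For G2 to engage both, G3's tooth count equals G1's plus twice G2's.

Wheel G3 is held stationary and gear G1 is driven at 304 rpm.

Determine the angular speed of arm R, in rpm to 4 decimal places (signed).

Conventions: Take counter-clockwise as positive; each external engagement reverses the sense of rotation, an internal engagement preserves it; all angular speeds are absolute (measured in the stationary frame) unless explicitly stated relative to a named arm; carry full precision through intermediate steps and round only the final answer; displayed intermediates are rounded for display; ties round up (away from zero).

+96.4615 rpm

planetary set (33T centre, 19T on arm, 71T internal) — Willis relation
normalise by the input: solve with ω_sun = 1, then scale by 304 rpm
ring teeth: 33 + 2·19 = 71
33(ω_sun−ω_arm) = −71(ω_ring−ω_arm),  ω_ring = 0, ω_sun = 1
33(1−ω_arm) = −71(0−ω_arm)  ⇒  104·ω_arm = 33  ⇒  ω_arm = 33/104
scale: ω_arm = 33/104 × 304 rpm = +96.4615 rpm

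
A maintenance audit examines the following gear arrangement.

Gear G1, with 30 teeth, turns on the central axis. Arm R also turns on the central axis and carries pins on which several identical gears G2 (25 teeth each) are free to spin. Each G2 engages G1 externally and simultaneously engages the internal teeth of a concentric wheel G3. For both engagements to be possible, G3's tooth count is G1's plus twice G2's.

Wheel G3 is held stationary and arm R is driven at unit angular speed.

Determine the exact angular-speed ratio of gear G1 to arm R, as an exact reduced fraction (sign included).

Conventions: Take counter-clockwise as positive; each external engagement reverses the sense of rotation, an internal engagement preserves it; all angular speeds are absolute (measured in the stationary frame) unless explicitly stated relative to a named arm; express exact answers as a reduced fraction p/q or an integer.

planetary set (30T centre, 25T on arm, 80T internal) — Willis relation
ring teeth: 30 + 2·25 = 80
30(ω_sun−ω_arm) = −80(ω_ring−ω_arm),  ω_ring = 0, ω_arm = 1
ω_sun = 1 − (80/30)(0−1) = 11/3
ω_out/ω_in = 11/3

11/3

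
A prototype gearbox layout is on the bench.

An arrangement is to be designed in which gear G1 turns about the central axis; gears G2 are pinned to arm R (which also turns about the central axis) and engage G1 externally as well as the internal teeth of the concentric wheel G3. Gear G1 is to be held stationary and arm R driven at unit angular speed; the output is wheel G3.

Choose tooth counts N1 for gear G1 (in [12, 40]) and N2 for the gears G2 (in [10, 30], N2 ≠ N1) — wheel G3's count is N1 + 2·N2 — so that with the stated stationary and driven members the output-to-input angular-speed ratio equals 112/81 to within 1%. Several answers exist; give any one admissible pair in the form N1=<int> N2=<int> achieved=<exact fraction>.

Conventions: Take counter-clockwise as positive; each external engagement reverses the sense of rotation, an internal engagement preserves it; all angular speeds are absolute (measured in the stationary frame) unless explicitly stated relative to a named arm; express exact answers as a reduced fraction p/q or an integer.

N1=31 N2=25 achieved=112/81

planetary set to be sized for 112/81 (Willis relation)
Willis with ω_sun = 0: ω_ring/ω_arm = (N1+N3)/N3; set equal to 112/81  ⇒  N3/N1 = 1/(112/81 − 1) = 81/31
N3 = N1 + 2·N2  ⇒  N2/N1 = (N3/N1 − 1)/2 = (81/31 − 1)/2 = 25/31
smallest multiple with N1 ≥ 12 and N2 ≥ 10: k = 1  ⇒  N1 = 1·31 = 31, N2 = 1·25 = 25 (N1 ≤ 40, N2 ≤ 30, N2 ≠ N1 ✓), N3 = 31 + 2·25 = 81
check: (N1+N3)/N3 with N1 = 31, N3 = 81 gives 112/81; |achieved − target| = 0 ≤ 28/2025 ✓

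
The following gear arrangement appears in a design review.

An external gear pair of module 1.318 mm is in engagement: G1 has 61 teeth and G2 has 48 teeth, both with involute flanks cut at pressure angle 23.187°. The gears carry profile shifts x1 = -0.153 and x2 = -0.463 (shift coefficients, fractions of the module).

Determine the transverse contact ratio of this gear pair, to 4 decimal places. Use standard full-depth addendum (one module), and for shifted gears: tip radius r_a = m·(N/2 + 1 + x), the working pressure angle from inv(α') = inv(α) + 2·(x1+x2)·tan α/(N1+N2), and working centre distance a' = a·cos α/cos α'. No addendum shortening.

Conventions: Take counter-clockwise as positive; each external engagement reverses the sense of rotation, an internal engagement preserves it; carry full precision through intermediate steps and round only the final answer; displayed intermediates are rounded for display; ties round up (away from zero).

class = single-mesh tooth geometry [involute pair 61T × 48T, m = 1.318]
base radii: r_b1 = 36.951914, r_b2 = 29.076916
tip radii: r_a1 = 41.315346, r_a2 = 32.339766
inv(α') = inv(23.187°) + 2·(-0.153-0.463)·tan α/(61+48) = 0.01880118  ⇒  α' = 21.55027°
a' = a·cos α / cos α' = 71.8310·cos 23.187°/cos 21.55027° = 70.991440
action lengths: √(r_a1²−r_b1²) = 18.480095, √(r_a2²−r_b2²) = 14.156039
base pitch p_b = π·m·cos α = 3.806159
CR = (18.480095 + 14.156039 − 70.991440·sin 21.55027°)/3.806159 = 1.723454
contact ratio ≈ 1.7235

1.7235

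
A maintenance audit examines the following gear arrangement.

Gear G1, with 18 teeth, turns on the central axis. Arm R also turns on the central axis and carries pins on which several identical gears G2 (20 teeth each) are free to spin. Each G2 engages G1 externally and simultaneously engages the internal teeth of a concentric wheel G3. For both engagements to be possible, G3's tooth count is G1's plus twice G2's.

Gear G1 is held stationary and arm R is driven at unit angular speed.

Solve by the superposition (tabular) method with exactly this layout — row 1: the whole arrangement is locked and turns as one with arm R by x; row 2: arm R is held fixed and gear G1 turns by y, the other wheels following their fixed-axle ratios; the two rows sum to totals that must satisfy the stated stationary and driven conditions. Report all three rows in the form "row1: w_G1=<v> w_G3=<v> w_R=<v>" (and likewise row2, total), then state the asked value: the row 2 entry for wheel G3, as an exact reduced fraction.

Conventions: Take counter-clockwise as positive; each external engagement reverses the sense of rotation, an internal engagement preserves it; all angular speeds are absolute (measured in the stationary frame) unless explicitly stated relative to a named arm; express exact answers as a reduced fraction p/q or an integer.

planetary set (18T centre, 20T on arm, 58T internal) — Willis relation
row 1 (train locked, turned with arm): all members turn x
row 2 (arm held, sun turns y): ω_ring = −(18/58)·y, ω_arm = 0
boundary: total ω_sun = x + y = 0 and total ω_arm = x = 1  ⇒  y = -1, x = 1
row 2 ring = −(18/58)·(-1) = 9/29
totals (row 1 + row 2): sun 1 + (-1) = 0, ring 1 + 9/29 = 38/29, arm 1 + 0 = 1
asked cell (row2, ring) = 9/29

row1: w_G1=1 w_G3=1 w_R=1
row2: w_G1=-1 w_G3=9/29 w_R=0
total: w_G1=0 w_G3=38/29 w_R=1
asked value: 9/29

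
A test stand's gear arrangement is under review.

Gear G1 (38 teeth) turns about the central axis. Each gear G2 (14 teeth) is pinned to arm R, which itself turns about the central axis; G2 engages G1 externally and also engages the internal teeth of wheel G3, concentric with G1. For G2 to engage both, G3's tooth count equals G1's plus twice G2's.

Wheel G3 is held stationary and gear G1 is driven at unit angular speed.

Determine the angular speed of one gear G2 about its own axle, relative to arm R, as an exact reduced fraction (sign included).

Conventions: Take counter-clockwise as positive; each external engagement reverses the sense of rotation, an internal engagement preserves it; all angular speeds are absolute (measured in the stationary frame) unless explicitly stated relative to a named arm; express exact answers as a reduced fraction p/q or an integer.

class = planetary set [G3 = 38+2·14 = 66; Willis about the carrier]
ring teeth: 38 + 2·14 = 66
38(ω_sun−ω_arm) = −66(ω_ring−ω_arm),  ω_ring = 0, ω_sun = 1
38(1−ω_arm) = −66(0−ω_arm)  ⇒  104·ω_arm = 38  ⇒  ω_arm = 19/52
sun–planet mesh: 38·(1−19/52) = −14·(ω_p−ω_arm)  ⇒  ω_p−ω_arm = -627/364
exact speed ratio = -627/364

-627/364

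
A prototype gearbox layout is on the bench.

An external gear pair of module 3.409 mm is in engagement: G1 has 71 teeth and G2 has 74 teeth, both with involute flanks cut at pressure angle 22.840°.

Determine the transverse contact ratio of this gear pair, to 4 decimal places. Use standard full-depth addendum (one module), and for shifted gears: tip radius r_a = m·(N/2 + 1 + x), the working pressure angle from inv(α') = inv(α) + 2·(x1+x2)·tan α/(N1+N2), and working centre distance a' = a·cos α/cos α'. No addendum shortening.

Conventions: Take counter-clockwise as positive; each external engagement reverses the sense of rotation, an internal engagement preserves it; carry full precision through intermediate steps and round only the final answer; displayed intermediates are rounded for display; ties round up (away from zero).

recognized (one external pair, fixed centres): single-mesh tooth geometry, m = 3.409, N1 = 71, N2 = 74
base radii: r_b1 = 111.530650, r_b2 = 116.243213
tip radii: r_a1 = 124.428500, r_a2 = 129.542000
no profile shift: α' = α, a' = a
action lengths: √(r_a1²−r_b1²) = 55.166708, √(r_a2²−r_b2²) = 57.172067
base pitch p_b = π·m·cos α = 9.869968
CR = (55.166708 + 57.172067 − 247.152500·sin 22.84000°)/9.869968 = 1.662041
contact ratio ≈ 1.6620

1.6620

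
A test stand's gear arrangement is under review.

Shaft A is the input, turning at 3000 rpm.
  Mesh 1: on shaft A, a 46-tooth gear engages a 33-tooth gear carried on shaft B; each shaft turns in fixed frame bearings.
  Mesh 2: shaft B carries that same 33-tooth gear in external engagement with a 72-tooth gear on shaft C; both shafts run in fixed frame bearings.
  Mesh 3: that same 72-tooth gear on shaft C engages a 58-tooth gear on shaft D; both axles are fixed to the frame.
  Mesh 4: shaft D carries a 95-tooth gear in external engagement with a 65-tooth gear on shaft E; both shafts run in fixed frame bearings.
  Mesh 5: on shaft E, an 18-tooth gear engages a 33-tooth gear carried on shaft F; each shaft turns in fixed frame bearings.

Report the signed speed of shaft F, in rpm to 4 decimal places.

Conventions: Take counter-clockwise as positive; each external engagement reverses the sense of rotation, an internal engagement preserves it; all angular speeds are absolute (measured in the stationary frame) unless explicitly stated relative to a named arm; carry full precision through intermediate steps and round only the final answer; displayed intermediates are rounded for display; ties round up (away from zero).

recognized (6 fixed axles, 5 meshes): fixed-axis compound train
mesh 1 [46T→33T]: ω = 3000.0000×46/33 = 4181.8182 rpm, sense flips to −
mesh 2 [33T→72T]: ω = 4181.8182×33/72 = 1916.6667 rpm, sense flips to +
mesh 3 [72T→58T]: ω = 1916.6667×72/58 = 2379.3103 rpm, sense flips to −
mesh 4 [95T→65T]: ω = 2379.3103×95/65 = 3477.4536 rpm, sense flips to +
mesh 5 [18T→33T]: ω = 3477.4536×18/33 = 1896.7929 rpm, sense flips to −
signed output speed = -1896.7929 rpm

-1896.7929 rpm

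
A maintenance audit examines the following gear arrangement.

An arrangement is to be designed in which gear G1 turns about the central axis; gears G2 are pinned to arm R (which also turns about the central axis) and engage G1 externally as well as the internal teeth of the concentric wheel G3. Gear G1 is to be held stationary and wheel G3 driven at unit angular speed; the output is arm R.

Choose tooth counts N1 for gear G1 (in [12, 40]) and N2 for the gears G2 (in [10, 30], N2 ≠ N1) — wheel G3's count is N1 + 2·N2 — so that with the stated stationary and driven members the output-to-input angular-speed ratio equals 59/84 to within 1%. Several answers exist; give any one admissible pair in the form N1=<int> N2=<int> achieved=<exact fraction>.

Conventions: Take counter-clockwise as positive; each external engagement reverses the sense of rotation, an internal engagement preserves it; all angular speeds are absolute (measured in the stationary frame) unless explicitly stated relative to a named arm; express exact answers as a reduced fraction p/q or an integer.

topology: planetary set — design target 59/84, arm = carrier (Willis)
Willis with ω_sun = 0: ω_arm/ω_ring = N3/(N1+N3); set equal to 59/84  ⇒  N3/N1 = (59/84)/(1 − 59/84) = 59/25
N3 = N1 + 2·N2  ⇒  N2/N1 = (N3/N1 − 1)/2 = (59/25 − 1)/2 = 17/25
smallest multiple with N1 ≥ 12 and N2 ≥ 10: k = 1  ⇒  N1 = 1·25 = 25, N2 = 1·17 = 17 (N1 ≤ 40, N2 ≤ 30, N2 ≠ N1 ✓), N3 = 25 + 2·17 = 59
check: N3/(N1+N3) with N1 = 25, N3 = 59 gives 59/84; |achieved − target| = 0 ≤ 59/8400 ✓

N1=25 N2=17 achieved=59/84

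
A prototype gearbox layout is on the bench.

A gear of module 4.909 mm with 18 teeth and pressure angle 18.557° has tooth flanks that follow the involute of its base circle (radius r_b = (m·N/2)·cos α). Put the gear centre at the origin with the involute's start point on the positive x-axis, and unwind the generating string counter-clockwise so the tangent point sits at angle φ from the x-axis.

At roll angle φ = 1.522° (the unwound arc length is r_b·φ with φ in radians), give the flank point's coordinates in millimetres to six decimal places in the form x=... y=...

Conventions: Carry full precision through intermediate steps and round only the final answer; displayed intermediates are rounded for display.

topology: single-mesh involute geometry — m = 4.909, N = 18
pitch radius r_p = m·N/2 = 4.909·18/2 = 44.181000
base radius r_b = r_p·cos α = 44.181000·cos 18.557° = 41.883920
roll angle φ = 1.522° = 0.02656391 rad
x = r_b·(cos φ + φ·sin φ) = 41.898695
y = r_b·(sin φ − φ·cos φ) = 0.000262

x=41.898695 y=0.000262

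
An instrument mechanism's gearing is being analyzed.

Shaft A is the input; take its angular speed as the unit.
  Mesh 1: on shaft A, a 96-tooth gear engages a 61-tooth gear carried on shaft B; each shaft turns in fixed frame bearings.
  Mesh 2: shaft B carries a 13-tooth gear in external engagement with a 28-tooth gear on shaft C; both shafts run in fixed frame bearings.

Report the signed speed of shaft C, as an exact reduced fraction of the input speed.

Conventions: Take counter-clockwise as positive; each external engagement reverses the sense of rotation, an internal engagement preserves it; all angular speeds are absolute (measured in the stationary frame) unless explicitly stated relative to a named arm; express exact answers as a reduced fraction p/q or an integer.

2-mesh fixed-axis compound train (all bearings frame-fixed)
mesh 1 [96T→61T]: |ω|/ω_in = 1×96/61 = 96/61, sense flips to −
mesh 2 [13T→28T]: |ω|/ω_in = (96/61)×13/28 = 312/427, sense flips to +
signed output speed (× input speed) = 312/427

312/427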